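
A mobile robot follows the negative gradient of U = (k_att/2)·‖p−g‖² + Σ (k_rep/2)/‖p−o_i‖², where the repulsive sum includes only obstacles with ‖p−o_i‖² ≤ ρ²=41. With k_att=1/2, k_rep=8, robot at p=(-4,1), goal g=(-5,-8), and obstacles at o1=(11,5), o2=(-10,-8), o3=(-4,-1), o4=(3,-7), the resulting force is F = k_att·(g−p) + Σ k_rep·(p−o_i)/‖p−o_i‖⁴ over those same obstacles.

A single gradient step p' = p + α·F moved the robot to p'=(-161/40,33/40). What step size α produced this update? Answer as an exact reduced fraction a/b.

α = 1/20

F_att = 1/2·(g−p) = 1/2·(-1,-9) = (-0.5000,-4.5000)
o1: d²=241 > ρ²=41 → inactive
o2: d²=117 > ρ²=41 → inactive
o3: d²=4 ≤ ρ²=41; F_rep = 8·(0,2)/4² = (0.0000,1.0000)
o4: d²=113 > ρ²=41 → inactive
F = F_att + ΣF_rep = (-0.5000,-3.5000)
Δp = p'−p = (-0.0250,-0.1750); α = Δx/Fx = (-1/40) / (-1/2) = 1/20
check: Δy/Fy = (-7/40) / (-7/2) = 1/20 ✓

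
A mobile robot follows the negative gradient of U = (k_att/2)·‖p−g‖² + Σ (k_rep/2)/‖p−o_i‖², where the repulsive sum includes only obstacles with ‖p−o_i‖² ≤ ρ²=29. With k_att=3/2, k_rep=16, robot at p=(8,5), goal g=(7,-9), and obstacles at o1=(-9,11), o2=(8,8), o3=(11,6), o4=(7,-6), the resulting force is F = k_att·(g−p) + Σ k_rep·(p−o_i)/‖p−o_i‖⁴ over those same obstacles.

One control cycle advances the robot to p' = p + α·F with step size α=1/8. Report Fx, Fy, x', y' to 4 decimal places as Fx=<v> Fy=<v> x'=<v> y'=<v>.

F_att = 3/2·(g−p) = 3/2·(-1,-14) = (-1.5000,-21.0000)
o1: d²=325 > ρ²=29 → inactive
o2: d²=9 ≤ ρ²=29; F_rep = 16·(0,-3)/9² = (0.0000,-0.5926)
o3: d²=10 ≤ ρ²=29; F_rep = 16·(-3,-1)/10² = (-0.4800,-0.1600)
o4: d²=122 > ρ²=29 → inactive
F = F_att + ΣF_rep = (-1.9800,-21.7526)
p' = p + 1/8·F = (7.7525,2.2809)

Fx=-1.9800 Fy=-21.7526 x'=7.7525 y'=2.2809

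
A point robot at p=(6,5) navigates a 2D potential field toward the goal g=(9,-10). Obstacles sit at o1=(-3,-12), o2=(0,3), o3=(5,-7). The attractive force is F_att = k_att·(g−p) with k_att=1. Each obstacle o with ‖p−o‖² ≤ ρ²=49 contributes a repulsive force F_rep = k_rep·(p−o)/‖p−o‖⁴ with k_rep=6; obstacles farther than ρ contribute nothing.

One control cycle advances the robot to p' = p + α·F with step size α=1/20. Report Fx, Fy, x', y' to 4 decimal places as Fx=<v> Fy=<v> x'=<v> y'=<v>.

Fx=3.0225 Fy=-14.9925 x'=6.1511 y'=4.2504

F_att = 1·(g−p) = 1·(3,-15) = (3.0000,-15.0000)
o1: d²=370 > ρ²=49 → inactive
o2: d²=40 ≤ ρ²=49; F_rep = 6·(6,2)/40² = (0.0225,0.0075)
o3: d²=145 > ρ²=49 → inactive
F = F_att + ΣF_rep = (3.0225,-14.9925)
p' = p + 1/20·F = (6.1511,4.2504)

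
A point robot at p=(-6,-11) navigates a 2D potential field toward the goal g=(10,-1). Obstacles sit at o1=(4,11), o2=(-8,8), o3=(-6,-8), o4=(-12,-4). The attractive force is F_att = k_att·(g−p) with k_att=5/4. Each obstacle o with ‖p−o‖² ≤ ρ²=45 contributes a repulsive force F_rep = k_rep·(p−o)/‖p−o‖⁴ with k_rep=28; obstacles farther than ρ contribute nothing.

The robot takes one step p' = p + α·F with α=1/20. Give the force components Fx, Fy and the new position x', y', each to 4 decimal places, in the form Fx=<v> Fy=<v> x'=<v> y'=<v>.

Fx=20.0000 Fy=11.4630 x'=-5.0000 y'=-10.4269

F_att = 5/4·(g−p) = 5/4·(16,10) = (20.0000,12.5000)
o1: d²=584 > ρ²=45 → inactive
o2: d²=365 > ρ²=45 → inactive
o3: d²=9 ≤ ρ²=45; F_rep = 28·(0,-3)/9² = (0.0000,-1.0370)
o4: d²=85 > ρ²=45 → inactive
F = F_att + ΣF_rep = (20.0000,11.4630)
p' = p + 1/20·F = (-5.0000,-10.4269)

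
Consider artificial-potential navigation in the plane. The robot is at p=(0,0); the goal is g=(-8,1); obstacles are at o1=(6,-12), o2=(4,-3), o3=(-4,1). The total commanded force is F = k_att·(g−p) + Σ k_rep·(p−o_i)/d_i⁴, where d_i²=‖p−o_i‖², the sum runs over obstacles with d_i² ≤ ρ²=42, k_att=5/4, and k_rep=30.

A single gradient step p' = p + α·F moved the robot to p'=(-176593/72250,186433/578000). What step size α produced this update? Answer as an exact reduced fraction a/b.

α = 1/4

F_att = 5/4·(g−p) = 5/4·(-8,1) = (-10.0000,1.2500)
o1: d²=180 > ρ²=42 → inactive
o2: d²=25 ≤ ρ²=42; F_rep = 30·(-4,3)/25² = (-0.1920,0.1440)
o3: d²=17 ≤ ρ²=42; F_rep = 30·(4,-1)/17² = (0.4152,-0.1038)
F = F_att + ΣF_rep = (-9.7768,1.2902)
Δp = p'−p = (-2.4442,0.3225); α = Δx/Fx = (-176593/72250) / (-353186/36125) = 1/4
check: Δy/Fy = (186433/578000) / (186433/144500) = 1/4 ✓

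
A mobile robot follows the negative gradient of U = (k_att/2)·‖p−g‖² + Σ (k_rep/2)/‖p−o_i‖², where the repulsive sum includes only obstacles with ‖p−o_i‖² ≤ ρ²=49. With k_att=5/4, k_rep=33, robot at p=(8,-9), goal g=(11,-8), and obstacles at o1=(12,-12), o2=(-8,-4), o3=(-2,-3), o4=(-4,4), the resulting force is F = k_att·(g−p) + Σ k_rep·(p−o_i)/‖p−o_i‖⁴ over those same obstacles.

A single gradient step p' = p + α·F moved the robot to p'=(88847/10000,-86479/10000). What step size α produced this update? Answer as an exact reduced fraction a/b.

F_att = 5/4·(g−p) = 5/4·(3,1) = (3.7500,1.2500)
o1: d²=25 ≤ ρ²=49; F_rep = 33·(-4,3)/25² = (-0.2112,0.1584)
o2: d²=281 > ρ²=49 → inactive
o3: d²=136 > ρ²=49 → inactive
o4: d²=313 > ρ²=49 → inactive
F = F_att + ΣF_rep = (3.5388,1.4084)
Δp = p'−p = (0.8847,0.3521); α = Δx/Fx = (8847/10000) / (8847/2500) = 1/4
check: Δy/Fy = (3521/10000) / (3521/2500) = 1/4 ✓

α = 1/4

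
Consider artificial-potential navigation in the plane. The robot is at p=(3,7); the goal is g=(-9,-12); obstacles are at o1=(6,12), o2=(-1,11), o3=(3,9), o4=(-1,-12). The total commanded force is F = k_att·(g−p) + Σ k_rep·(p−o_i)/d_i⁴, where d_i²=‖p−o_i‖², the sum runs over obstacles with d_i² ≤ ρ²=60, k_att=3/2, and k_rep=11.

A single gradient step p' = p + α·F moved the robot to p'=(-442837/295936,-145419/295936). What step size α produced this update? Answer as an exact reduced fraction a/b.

α = 1/4

F_att = 3/2·(g−p) = 3/2·(-12,-19) = (-18.0000,-28.5000)
o1: d²=34 ≤ ρ²=60; F_rep = 11·(-3,-5)/34² = (-0.0285,-0.0476)
o2: d²=32 ≤ ρ²=60; F_rep = 11·(4,-4)/32² = (0.0430,-0.0430)
o3: d²=4 ≤ ρ²=60; F_rep = 11·(0,-2)/4² = (0.0000,-1.3750)
o4: d²=377 > ρ²=60 → inactive
F = F_att + ΣF_rep = (-17.9856,-29.9655)
Δp = p'−p = (-4.4964,-7.4914); α = Δx/Fx = (-1330645/295936) / (-1330645/73984) = 1/4
check: Δy/Fy = (-2216971/295936) / (-2216971/73984) = 1/4 ✓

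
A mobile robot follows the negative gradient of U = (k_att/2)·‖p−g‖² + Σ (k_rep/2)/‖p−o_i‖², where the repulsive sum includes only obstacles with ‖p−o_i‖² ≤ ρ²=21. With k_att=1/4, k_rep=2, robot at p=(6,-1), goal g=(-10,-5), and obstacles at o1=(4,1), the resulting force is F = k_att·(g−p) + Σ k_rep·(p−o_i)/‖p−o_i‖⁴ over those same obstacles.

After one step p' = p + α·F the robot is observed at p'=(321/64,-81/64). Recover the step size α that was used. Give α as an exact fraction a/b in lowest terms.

α = 1/4

F_att = 1/4·(g−p) = 1/4·(-16,-4) = (-4.0000,-1.0000)
o1: d²=8 ≤ ρ²=21; F_rep = 2·(2,-2)/8² = (0.0625,-0.0625)
F = F_att + ΣF_rep = (-3.9375,-1.0625)
Δp = p'−p = (-0.9844,-0.2656); α = Δx/Fx = (-63/64) / (-63/16) = 1/4
check: Δy/Fy = (-17/64) / (-17/16) = 1/4 ✓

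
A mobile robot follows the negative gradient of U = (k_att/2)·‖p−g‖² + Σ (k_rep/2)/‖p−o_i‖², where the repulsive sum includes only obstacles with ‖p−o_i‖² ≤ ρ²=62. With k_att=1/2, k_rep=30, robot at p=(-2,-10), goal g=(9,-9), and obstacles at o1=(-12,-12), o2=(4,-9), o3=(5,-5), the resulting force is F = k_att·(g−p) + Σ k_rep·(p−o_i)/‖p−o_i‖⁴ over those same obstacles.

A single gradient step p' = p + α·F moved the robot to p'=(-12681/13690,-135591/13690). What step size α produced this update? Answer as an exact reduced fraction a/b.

F_att = 1/2·(g−p) = 1/2·(11,1) = (5.5000,0.5000)
o1: d²=104 > ρ²=62 → inactive
o2: d²=37 ≤ ρ²=62; F_rep = 30·(-6,-1)/37² = (-0.1315,-0.0219)
o3: d²=74 > ρ²=62 → inactive
F = F_att + ΣF_rep = (5.3685,0.4781)
Δp = p'−p = (1.0737,0.0956); α = Δx/Fx = (14699/13690) / (14699/2738) = 1/5
check: Δy/Fy = (1309/13690) / (1309/2738) = 1/5 ✓

α = 1/5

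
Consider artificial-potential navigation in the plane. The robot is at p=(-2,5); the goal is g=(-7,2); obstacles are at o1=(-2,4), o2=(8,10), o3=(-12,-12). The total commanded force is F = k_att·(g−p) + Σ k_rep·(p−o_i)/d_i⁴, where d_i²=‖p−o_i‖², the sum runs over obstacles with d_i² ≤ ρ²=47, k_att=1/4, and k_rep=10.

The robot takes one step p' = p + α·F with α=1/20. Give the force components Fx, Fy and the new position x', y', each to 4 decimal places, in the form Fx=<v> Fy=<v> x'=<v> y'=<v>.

F_att = 1/4·(g−p) = 1/4·(-5,-3) = (-1.2500,-0.7500)
o1: d²=1 ≤ ρ²=47; F_rep = 10·(0,1)/1² = (0.0000,10.0000)
o2: d²=125 > ρ²=47 → inactive
o3: d²=389 > ρ²=47 → inactive
F = F_att + ΣF_rep = (-1.2500,9.2500)
p' = p + 1/20·F = (-2.0625,5.4625)

Fx=-1.2500 Fy=9.2500 x'=-2.0625 y'=5.4625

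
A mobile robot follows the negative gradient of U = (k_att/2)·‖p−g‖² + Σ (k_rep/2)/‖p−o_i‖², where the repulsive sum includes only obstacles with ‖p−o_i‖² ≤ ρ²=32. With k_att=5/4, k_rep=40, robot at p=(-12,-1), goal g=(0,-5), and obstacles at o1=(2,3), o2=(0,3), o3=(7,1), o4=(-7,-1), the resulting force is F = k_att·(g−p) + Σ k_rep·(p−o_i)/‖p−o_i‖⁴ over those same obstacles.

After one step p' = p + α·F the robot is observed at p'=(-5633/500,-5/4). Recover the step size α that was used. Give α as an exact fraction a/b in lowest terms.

α = 1/20

F_att = 5/4·(g−p) = 5/4·(12,-4) = (15.0000,-5.0000)
o1: d²=212 > ρ²=32 → inactive
o2: d²=160 > ρ²=32 → inactive
o3: d²=365 > ρ²=32 → inactive
o4: d²=25 ≤ ρ²=32; F_rep = 40·(-5,0)/25² = (-0.3200,0.0000)
F = F_att + ΣF_rep = (14.6800,-5.0000)
Δp = p'−p = (0.7340,-0.2500); α = Δx/Fx = (367/500) / (367/25) = 1/20
check: Δy/Fy = (-1/4) / (-5) = 1/20 ✓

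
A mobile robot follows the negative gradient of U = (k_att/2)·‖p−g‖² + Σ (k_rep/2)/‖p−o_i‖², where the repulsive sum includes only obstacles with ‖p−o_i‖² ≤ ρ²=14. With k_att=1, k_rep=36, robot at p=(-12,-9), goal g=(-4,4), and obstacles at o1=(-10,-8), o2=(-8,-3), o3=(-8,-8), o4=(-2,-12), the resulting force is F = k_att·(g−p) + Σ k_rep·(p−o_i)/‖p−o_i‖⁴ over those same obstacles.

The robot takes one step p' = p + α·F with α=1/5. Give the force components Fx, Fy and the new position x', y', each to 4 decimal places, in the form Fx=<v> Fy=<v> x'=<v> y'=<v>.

Fx=5.1200 Fy=11.5600 x'=-10.9760 y'=-6.6880

F_att = 1·(g−p) = 1·(8,13) = (8.0000,13.0000)
o1: d²=5 ≤ ρ²=14; F_rep = 36·(-2,-1)/5² = (-2.8800,-1.4400)
o2: d²=52 > ρ²=14 → inactive
o3: d²=17 > ρ²=14 → inactive
o4: d²=109 > ρ²=14 → inactive
F = F_att + ΣF_rep = (5.1200,11.5600)
p' = p + 1/5·F = (-10.9760,-6.6880)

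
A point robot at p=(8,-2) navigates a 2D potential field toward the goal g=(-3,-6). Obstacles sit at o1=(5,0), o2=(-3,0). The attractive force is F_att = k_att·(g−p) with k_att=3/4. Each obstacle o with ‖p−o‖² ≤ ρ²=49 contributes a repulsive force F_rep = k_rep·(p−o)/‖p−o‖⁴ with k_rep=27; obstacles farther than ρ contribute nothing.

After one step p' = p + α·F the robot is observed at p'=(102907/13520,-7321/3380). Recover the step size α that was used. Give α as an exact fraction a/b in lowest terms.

F_att = 3/4·(g−p) = 3/4·(-11,-4) = (-8.2500,-3.0000)
o1: d²=13 ≤ ρ²=49; F_rep = 27·(3,-2)/13² = (0.4793,-0.3195)
o2: d²=125 > ρ²=49 → inactive
F = F_att + ΣF_rep = (-7.7707,-3.3195)
Δp = p'−p = (-0.3885,-0.1660); α = Δx/Fx = (-5253/13520) / (-5253/676) = 1/20
check: Δy/Fy = (-561/3380) / (-561/169) = 1/20 ✓

α = 1/20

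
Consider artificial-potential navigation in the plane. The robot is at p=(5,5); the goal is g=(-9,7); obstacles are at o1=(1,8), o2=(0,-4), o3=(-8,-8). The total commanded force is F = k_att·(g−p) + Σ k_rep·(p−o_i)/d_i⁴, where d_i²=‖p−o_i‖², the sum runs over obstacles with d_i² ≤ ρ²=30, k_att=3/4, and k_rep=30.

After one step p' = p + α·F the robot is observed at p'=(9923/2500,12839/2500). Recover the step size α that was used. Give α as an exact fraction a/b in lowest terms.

F_att = 3/4·(g−p) = 3/4·(-14,2) = (-10.5000,1.5000)
o1: d²=25 ≤ ρ²=30; F_rep = 30·(4,-3)/25² = (0.1920,-0.1440)
o2: d²=106 > ρ²=30 → inactive
o3: d²=338 > ρ²=30 → inactive
F = F_att + ΣF_rep = (-10.3080,1.3560)
Δp = p'−p = (-1.0308,0.1356); α = Δx/Fx = (-2577/2500) / (-2577/250) = 1/10
check: Δy/Fy = (339/2500) / (339/250) = 1/10 ✓

α = 1/10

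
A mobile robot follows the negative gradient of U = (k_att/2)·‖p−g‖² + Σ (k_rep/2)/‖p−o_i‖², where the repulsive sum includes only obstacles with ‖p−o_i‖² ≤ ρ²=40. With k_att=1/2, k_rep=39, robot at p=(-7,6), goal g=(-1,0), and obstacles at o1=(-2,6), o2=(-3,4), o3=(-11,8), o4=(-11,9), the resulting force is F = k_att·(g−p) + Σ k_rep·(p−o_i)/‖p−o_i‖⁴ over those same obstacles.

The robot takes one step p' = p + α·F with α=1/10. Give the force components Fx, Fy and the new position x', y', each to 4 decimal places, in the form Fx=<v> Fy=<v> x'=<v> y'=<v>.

F_att = 1/2·(g−p) = 1/2·(6,-6) = (3.0000,-3.0000)
o1: d²=25 ≤ ρ²=40; F_rep = 39·(-5,0)/25² = (-0.3120,0.0000)
o2: d²=20 ≤ ρ²=40; F_rep = 39·(-4,2)/20² = (-0.3900,0.1950)
o3: d²=20 ≤ ρ²=40; F_rep = 39·(4,-2)/20² = (0.3900,-0.1950)
o4: d²=25 ≤ ρ²=40; F_rep = 39·(4,-3)/25² = (0.2496,-0.1872)
F = F_att + ΣF_rep = (2.9376,-3.1872)
p' = p + 1/10·F = (-6.7062,5.6813)

Fx=2.9376 Fy=-3.1872 x'=-6.7062 y'=5.6813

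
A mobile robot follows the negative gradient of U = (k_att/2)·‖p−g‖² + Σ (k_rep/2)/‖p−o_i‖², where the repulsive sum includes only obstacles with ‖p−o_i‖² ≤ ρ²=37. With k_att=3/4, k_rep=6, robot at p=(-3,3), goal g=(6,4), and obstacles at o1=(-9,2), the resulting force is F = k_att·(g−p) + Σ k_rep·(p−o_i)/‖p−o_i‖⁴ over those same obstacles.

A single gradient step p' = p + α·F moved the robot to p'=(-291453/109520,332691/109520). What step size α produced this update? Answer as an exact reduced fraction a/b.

F_att = 3/4·(g−p) = 3/4·(9,1) = (6.7500,0.7500)
o1: d²=37 ≤ ρ²=37; F_rep = 6·(6,1)/37² = (0.0263,0.0044)
F = F_att + ΣF_rep = (6.7763,0.7544)
Δp = p'−p = (0.3388,0.0377); α = Δx/Fx = (37107/109520) / (37107/5476) = 1/20
check: Δy/Fy = (4131/109520) / (4131/5476) = 1/20 ✓

α = 1/20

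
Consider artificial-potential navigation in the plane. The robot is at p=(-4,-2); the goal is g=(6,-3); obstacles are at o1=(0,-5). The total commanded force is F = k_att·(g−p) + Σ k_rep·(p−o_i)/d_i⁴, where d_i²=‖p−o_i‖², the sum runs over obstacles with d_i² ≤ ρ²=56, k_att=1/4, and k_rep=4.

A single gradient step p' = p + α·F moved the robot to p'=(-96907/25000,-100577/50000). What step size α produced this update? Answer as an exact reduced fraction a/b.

F_att = 1/4·(g−p) = 1/4·(10,-1) = (2.5000,-0.2500)
o1: d²=25 ≤ ρ²=56; F_rep = 4·(-4,3)/25² = (-0.0256,0.0192)
F = F_att + ΣF_rep = (2.4744,-0.2308)
Δp = p'−p = (0.1237,-0.0115); α = Δx/Fx = (3093/25000) / (3093/1250) = 1/20
check: Δy/Fy = (-577/50000) / (-577/2500) = 1/20 ✓

α = 1/20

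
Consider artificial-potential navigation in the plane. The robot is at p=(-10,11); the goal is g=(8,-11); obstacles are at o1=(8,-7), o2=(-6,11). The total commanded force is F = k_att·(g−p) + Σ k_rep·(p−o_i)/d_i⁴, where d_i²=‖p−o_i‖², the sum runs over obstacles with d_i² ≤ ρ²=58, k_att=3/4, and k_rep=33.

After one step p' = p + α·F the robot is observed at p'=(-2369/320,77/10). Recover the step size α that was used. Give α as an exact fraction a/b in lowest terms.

α = 1/5

F_att = 3/4·(g−p) = 3/4·(18,-22) = (13.5000,-16.5000)
o1: d²=648 > ρ²=58 → inactive
o2: d²=16 ≤ ρ²=58; F_rep = 33·(-4,0)/16² = (-0.5156,0.0000)
F = F_att + ΣF_rep = (12.9844,-16.5000)
Δp = p'−p = (2.5969,-3.3000); α = Δx/Fx = (831/320) / (831/64) = 1/5
check: Δy/Fy = (-33/10) / (-33/2) = 1/5 ✓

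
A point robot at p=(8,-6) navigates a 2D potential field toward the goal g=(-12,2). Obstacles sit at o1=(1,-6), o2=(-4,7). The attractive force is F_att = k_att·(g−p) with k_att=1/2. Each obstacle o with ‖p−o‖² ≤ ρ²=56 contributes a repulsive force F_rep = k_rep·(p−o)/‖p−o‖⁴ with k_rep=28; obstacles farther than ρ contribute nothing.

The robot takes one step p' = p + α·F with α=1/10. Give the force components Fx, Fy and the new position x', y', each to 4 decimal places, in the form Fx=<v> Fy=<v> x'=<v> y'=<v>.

Fx=-9.9184 Fy=4.0000 x'=7.0082 y'=-5.6000

F_att = 1/2·(g−p) = 1/2·(-20,8) = (-10.0000,4.0000)
o1: d²=49 ≤ ρ²=56; F_rep = 28·(7,0)/49² = (0.0816,0.0000)
o2: d²=313 > ρ²=56 → inactive
F = F_att + ΣF_rep = (-9.9184,4.0000)
p' = p + 1/10·F = (7.0082,-5.6000)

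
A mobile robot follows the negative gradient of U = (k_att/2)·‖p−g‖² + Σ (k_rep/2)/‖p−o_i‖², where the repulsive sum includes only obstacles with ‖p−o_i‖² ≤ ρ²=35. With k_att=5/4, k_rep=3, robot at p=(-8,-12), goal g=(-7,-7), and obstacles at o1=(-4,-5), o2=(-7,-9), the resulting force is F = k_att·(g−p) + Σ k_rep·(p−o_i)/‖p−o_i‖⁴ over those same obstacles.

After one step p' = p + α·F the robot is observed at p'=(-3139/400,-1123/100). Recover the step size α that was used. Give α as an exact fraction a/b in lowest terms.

α = 1/8

F_att = 5/4·(g−p) = 5/4·(1,5) = (1.2500,6.2500)
o1: d²=65 > ρ²=35 → inactive
o2: d²=10 ≤ ρ²=35; F_rep = 3·(-1,-3)/10² = (-0.0300,-0.0900)
F = F_att + ΣF_rep = (1.2200,6.1600)
Δp = p'−p = (0.1525,0.7700); α = Δx/Fx = (61/400) / (61/50) = 1/8
check: Δy/Fy = (77/100) / (154/25) = 1/8 ✓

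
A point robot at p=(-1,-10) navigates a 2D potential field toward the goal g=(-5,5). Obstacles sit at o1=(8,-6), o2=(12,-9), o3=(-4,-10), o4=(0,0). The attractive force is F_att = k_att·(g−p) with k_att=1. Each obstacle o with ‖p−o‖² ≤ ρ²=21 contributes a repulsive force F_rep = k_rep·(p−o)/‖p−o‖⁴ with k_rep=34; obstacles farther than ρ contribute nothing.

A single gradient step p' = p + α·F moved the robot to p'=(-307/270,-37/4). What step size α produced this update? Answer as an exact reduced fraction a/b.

α = 1/20

F_att = 1·(g−p) = 1·(-4,15) = (-4.0000,15.0000)
o1: d²=97 > ρ²=21 → inactive
o2: d²=170 > ρ²=21 → inactive
o3: d²=9 ≤ ρ²=21; F_rep = 34·(3,0)/9² = (1.2593,0.0000)
o4: d²=101 > ρ²=21 → inactive
F = F_att + ΣF_rep = (-2.7407,15.0000)
Δp = p'−p = (-0.1370,0.7500); α = Δx/Fx = (-37/270) / (-74/27) = 1/20
check: Δy/Fy = (3/4) / (15) = 1/20 ✓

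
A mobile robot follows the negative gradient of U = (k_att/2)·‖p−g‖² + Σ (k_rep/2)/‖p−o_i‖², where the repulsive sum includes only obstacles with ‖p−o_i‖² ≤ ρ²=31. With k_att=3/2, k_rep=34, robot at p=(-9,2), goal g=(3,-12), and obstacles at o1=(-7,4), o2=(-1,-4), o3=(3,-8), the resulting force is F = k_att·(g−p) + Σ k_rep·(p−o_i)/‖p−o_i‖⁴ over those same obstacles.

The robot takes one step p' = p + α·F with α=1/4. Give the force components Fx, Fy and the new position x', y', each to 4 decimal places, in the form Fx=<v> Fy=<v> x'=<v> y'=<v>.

F_att = 3/2·(g−p) = 3/2·(12,-14) = (18.0000,-21.0000)
o1: d²=8 ≤ ρ²=31; F_rep = 34·(-2,-2)/8² = (-1.0625,-1.0625)
o2: d²=100 > ρ²=31 → inactive
o3: d²=244 > ρ²=31 → inactive
F = F_att + ΣF_rep = (16.9375,-22.0625)
p' = p + 1/4·F = (-4.7656,-3.5156)

Fx=16.9375 Fy=-22.0625 x'=-4.7656 y'=-3.5156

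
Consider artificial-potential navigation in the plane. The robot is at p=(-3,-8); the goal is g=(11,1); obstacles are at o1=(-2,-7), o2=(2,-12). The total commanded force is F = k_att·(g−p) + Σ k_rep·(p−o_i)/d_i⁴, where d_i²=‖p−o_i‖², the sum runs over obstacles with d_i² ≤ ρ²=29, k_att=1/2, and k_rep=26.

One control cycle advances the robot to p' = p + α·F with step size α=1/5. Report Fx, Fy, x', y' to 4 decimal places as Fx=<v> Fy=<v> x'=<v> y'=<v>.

Fx=0.5000 Fy=-2.0000 x'=-2.9000 y'=-8.4000

F_att = 1/2·(g−p) = 1/2·(14,9) = (7.0000,4.5000)
o1: d²=2 ≤ ρ²=29; F_rep = 26·(-1,-1)/2² = (-6.5000,-6.5000)
o2: d²=41 > ρ²=29 → inactive
F = F_att + ΣF_rep = (0.5000,-2.0000)
p' = p + 1/5·F = (-2.9000,-8.4000)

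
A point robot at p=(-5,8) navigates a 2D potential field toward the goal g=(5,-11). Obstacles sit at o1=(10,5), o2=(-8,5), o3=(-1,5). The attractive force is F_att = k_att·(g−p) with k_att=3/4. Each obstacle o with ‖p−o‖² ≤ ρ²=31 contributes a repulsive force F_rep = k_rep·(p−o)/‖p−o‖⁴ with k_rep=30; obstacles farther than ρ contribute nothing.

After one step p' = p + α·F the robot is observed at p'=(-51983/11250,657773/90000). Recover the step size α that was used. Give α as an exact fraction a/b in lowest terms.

F_att = 3/4·(g−p) = 3/4·(10,-19) = (7.5000,-14.2500)
o1: d²=234 > ρ²=31 → inactive
o2: d²=18 ≤ ρ²=31; F_rep = 30·(3,3)/18² = (0.2778,0.2778)
o3: d²=25 ≤ ρ²=31; F_rep = 30·(-4,3)/25² = (-0.1920,0.1440)
F = F_att + ΣF_rep = (7.5858,-13.8282)
Δp = p'−p = (0.3793,-0.6914); α = Δx/Fx = (4267/11250) / (8534/1125) = 1/20
check: Δy/Fy = (-62227/90000) / (-62227/4500) = 1/20 ✓

α = 1/20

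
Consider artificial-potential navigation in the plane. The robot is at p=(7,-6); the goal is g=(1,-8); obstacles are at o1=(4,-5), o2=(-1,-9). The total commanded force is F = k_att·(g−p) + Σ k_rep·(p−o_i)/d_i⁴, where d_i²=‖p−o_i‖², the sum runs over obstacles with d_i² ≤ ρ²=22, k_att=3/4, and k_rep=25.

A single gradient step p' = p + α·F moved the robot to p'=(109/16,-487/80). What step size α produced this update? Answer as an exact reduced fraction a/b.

F_att = 3/4·(g−p) = 3/4·(-6,-2) = (-4.5000,-1.5000)
o1: d²=10 ≤ ρ²=22; F_rep = 25·(3,-1)/10² = (0.7500,-0.2500)
o2: d²=73 > ρ²=22 → inactive
F = F_att + ΣF_rep = (-3.7500,-1.7500)
Δp = p'−p = (-0.1875,-0.0875); α = Δx/Fx = (-3/16) / (-15/4) = 1/20
check: Δy/Fy = (-7/80) / (-7/4) = 1/20 ✓

α = 1/20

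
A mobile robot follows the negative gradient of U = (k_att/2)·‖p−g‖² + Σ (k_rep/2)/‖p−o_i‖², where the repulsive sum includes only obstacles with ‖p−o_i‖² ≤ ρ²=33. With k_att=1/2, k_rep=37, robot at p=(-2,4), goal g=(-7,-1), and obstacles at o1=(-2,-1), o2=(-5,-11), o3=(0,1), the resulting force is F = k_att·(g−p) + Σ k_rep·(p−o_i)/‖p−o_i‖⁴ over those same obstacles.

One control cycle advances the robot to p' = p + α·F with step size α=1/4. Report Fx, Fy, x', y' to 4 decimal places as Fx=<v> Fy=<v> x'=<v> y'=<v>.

F_att = 1/2·(g−p) = 1/2·(-5,-5) = (-2.5000,-2.5000)
o1: d²=25 ≤ ρ²=33; F_rep = 37·(0,5)/25² = (0.0000,0.2960)
o2: d²=234 > ρ²=33 → inactive
o3: d²=13 ≤ ρ²=33; F_rep = 37·(-2,3)/13² = (-0.4379,0.6568)
F = F_att + ΣF_rep = (-2.9379,-1.5472)
p' = p + 1/4·F = (-2.7345,3.6132)

Fx=-2.9379 Fy=-1.5472 x'=-2.7345 y'=3.6132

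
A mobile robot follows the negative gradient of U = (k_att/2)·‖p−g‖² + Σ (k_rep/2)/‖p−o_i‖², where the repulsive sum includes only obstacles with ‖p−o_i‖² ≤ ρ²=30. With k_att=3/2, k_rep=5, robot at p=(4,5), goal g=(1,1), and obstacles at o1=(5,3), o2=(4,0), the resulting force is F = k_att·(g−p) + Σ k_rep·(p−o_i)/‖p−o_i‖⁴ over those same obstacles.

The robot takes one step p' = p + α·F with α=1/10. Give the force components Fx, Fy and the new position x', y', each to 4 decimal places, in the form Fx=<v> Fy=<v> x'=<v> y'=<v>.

F_att = 3/2·(g−p) = 3/2·(-3,-4) = (-4.5000,-6.0000)
o1: d²=5 ≤ ρ²=30; F_rep = 5·(-1,2)/5² = (-0.2000,0.4000)
o2: d²=25 ≤ ρ²=30; F_rep = 5·(0,5)/25² = (0.0000,0.0400)
F = F_att + ΣF_rep = (-4.7000,-5.5600)
p' = p + 1/10·F = (3.5300,4.4440)

Fx=-4.7000 Fy=-5.5600 x'=3.5300 y'=4.4440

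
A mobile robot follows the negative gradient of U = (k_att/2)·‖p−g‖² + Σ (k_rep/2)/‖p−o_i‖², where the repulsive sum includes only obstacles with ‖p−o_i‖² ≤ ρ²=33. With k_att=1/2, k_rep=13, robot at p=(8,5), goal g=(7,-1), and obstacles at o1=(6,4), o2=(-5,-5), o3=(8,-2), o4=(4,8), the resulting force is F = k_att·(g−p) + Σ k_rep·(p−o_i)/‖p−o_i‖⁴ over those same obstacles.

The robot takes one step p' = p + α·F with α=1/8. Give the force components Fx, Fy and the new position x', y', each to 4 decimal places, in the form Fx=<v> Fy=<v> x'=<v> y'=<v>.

Fx=0.6232 Fy=-2.5424 x'=8.0779 y'=4.6822

F_att = 1/2·(g−p) = 1/2·(-1,-6) = (-0.5000,-3.0000)
o1: d²=5 ≤ ρ²=33; F_rep = 13·(2,1)/5² = (1.0400,0.5200)
o2: d²=269 > ρ²=33 → inactive
o3: d²=49 > ρ²=33 → inactive
o4: d²=25 ≤ ρ²=33; F_rep = 13·(4,-3)/25² = (0.0832,-0.0624)
F = F_att + ΣF_rep = (0.6232,-2.5424)
p' = p + 1/8·F = (8.0779,4.6822)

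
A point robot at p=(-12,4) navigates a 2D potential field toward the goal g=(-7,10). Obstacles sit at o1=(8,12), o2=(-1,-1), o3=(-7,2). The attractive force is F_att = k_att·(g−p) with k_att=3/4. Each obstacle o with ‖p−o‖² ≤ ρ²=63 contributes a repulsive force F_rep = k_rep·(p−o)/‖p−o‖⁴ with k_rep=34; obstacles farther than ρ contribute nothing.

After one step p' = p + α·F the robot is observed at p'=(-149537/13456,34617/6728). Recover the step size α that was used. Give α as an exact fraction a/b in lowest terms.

α = 1/4

F_att = 3/4·(g−p) = 3/4·(5,6) = (3.7500,4.5000)
o1: d²=464 > ρ²=63 → inactive
o2: d²=146 > ρ²=63 → inactive
o3: d²=29 ≤ ρ²=63; F_rep = 34·(-5,2)/29² = (-0.2021,0.0809)
F = F_att + ΣF_rep = (3.5479,4.5809)
Δp = p'−p = (0.8870,1.1452); α = Δx/Fx = (11935/13456) / (11935/3364) = 1/4
check: Δy/Fy = (7705/6728) / (7705/1682) = 1/4 ✓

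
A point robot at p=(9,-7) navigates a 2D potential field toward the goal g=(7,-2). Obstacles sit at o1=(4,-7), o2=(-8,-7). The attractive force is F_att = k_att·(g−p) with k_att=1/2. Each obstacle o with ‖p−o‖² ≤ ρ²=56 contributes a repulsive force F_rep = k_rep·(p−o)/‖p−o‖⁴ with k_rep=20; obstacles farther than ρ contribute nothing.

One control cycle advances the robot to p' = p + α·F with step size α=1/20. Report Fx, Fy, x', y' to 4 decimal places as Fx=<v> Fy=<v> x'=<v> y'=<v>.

Fx=-0.8400 Fy=2.5000 x'=8.9580 y'=-6.8750

F_att = 1/2·(g−p) = 1/2·(-2,5) = (-1.0000,2.5000)
o1: d²=25 ≤ ρ²=56; F_rep = 20·(5,0)/25² = (0.1600,0.0000)
o2: d²=289 > ρ²=56 → inactive
F = F_att + ΣF_rep = (-0.8400,2.5000)
p' = p + 1/20·F = (8.9580,-6.8750)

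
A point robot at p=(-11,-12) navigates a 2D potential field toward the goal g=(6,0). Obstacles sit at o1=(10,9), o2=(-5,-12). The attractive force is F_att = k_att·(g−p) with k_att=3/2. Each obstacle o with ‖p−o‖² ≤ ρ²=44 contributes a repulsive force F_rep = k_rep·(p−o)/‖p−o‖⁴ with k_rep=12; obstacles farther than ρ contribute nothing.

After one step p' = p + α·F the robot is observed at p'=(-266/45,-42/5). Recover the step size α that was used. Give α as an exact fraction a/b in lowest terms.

F_att = 3/2·(g−p) = 3/2·(17,12) = (25.5000,18.0000)
o1: d²=882 > ρ²=44 → inactive
o2: d²=36 ≤ ρ²=44; F_rep = 12·(-6,0)/36² = (-0.0556,0.0000)
F = F_att + ΣF_rep = (25.4444,18.0000)
Δp = p'−p = (5.0889,3.6000); α = Δx/Fx = (229/45) / (229/9) = 1/5
check: Δy/Fy = (18/5) / (18) = 1/5 ✓

α = 1/5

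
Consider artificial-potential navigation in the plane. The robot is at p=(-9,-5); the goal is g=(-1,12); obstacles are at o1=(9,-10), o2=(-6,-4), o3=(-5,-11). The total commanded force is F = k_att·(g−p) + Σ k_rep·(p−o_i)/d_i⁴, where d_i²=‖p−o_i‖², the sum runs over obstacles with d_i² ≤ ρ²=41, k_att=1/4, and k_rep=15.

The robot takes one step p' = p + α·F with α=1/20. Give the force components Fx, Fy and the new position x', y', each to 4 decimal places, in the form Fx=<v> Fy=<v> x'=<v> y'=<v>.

F_att = 1/4·(g−p) = 1/4·(8,17) = (2.0000,4.2500)
o1: d²=349 > ρ²=41 → inactive
o2: d²=10 ≤ ρ²=41; F_rep = 15·(-3,-1)/10² = (-0.4500,-0.1500)
o3: d²=52 > ρ²=41 → inactive
F = F_att + ΣF_rep = (1.5500,4.1000)
p' = p + 1/20·F = (-8.9225,-4.7950)

Fx=1.5500 Fy=4.1000 x'=-8.9225 y'=-4.7950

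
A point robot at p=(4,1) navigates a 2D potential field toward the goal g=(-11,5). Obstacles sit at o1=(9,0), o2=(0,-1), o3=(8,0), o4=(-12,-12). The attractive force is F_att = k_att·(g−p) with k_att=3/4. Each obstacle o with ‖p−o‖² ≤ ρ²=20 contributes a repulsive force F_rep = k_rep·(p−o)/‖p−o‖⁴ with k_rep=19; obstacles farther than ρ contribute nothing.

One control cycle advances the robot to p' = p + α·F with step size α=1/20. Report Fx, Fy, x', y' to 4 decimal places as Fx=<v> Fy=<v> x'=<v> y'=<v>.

F_att = 3/4·(g−p) = 3/4·(-15,4) = (-11.2500,3.0000)
o1: d²=26 > ρ²=20 → inactive
o2: d²=20 ≤ ρ²=20; F_rep = 19·(4,2)/20² = (0.1900,0.0950)
o3: d²=17 ≤ ρ²=20; F_rep = 19·(-4,1)/17² = (-0.2630,0.0657)
o4: d²=425 > ρ²=20 → inactive
F = F_att + ΣF_rep = (-11.3230,3.1607)
p' = p + 1/20·F = (3.4339,1.1580)

Fx=-11.3230 Fy=3.1607 x'=3.4339 y'=1.1580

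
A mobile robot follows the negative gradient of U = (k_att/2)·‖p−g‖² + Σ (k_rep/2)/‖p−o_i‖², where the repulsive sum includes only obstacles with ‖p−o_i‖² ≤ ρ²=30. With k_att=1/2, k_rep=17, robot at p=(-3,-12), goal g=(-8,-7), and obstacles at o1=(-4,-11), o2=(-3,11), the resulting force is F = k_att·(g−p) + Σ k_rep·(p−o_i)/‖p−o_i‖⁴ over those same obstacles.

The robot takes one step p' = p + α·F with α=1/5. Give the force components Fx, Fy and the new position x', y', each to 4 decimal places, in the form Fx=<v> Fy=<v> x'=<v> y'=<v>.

Fx=1.7500 Fy=-1.7500 x'=-2.6500 y'=-12.3500

F_att = 1/2·(g−p) = 1/2·(-5,5) = (-2.5000,2.5000)
o1: d²=2 ≤ ρ²=30; F_rep = 17·(1,-1)/2² = (4.2500,-4.2500)
o2: d²=529 > ρ²=30 → inactive
F = F_att + ΣF_rep = (1.7500,-1.7500)
p' = p + 1/5·F = (-2.6500,-12.3500)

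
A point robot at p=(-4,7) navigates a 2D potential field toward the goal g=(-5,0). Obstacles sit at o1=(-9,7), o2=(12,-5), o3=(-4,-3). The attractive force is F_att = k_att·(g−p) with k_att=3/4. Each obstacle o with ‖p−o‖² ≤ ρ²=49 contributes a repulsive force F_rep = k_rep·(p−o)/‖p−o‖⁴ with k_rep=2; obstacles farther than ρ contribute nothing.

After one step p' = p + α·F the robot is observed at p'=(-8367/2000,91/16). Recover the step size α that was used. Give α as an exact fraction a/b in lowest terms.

F_att = 3/4·(g−p) = 3/4·(-1,-7) = (-0.7500,-5.2500)
o1: d²=25 ≤ ρ²=49; F_rep = 2·(5,0)/25² = (0.0160,0.0000)
o2: d²=400 > ρ²=49 → inactive
o3: d²=100 > ρ²=49 → inactive
F = F_att + ΣF_rep = (-0.7340,-5.2500)
Δp = p'−p = (-0.1835,-1.3125); α = Δx/Fx = (-367/2000) / (-367/500) = 1/4
check: Δy/Fy = (-21/16) / (-21/4) = 1/4 ✓

α = 1/4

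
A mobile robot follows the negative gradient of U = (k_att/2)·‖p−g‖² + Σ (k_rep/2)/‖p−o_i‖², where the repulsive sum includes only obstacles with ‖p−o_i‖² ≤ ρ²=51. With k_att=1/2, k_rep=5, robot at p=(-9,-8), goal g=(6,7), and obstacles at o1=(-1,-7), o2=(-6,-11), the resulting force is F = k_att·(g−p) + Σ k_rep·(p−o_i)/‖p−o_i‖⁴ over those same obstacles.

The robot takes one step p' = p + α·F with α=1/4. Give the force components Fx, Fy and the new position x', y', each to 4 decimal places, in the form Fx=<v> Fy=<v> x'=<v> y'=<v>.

F_att = 1/2·(g−p) = 1/2·(15,15) = (7.5000,7.5000)
o1: d²=65 > ρ²=51 → inactive
o2: d²=18 ≤ ρ²=51; F_rep = 5·(-3,3)/18² = (-0.0463,0.0463)
F = F_att + ΣF_rep = (7.4537,7.5463)
p' = p + 1/4·F = (-7.1366,-6.1134)

Fx=7.4537 Fy=7.5463 x'=-7.1366 y'=-6.1134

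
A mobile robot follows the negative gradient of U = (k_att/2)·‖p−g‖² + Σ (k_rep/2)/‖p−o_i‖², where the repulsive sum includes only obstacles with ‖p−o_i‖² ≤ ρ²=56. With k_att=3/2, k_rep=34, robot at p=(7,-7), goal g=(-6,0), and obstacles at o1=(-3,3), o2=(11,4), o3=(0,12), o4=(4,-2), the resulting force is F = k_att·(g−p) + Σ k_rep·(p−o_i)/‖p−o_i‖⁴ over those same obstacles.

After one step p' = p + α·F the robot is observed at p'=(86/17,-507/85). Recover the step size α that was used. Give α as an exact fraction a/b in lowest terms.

F_att = 3/2·(g−p) = 3/2·(-13,7) = (-19.5000,10.5000)
o1: d²=200 > ρ²=56 → inactive
o2: d²=137 > ρ²=56 → inactive
o3: d²=410 > ρ²=56 → inactive
o4: d²=34 ≤ ρ²=56; F_rep = 34·(3,-5)/34² = (0.0882,-0.1471)
F = F_att + ΣF_rep = (-19.4118,10.3529)
Δp = p'−p = (-1.9412,1.0353); α = Δx/Fx = (-33/17) / (-330/17) = 1/10
check: Δy/Fy = (88/85) / (176/17) = 1/10 ✓

α = 1/10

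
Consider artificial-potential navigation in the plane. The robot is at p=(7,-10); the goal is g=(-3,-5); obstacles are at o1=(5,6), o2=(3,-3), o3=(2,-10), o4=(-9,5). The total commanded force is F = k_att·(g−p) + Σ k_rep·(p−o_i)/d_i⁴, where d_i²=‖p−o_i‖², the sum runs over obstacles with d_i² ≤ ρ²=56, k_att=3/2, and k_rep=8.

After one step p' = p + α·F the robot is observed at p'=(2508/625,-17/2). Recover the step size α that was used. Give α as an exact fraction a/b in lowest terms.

α = 1/5

F_att = 3/2·(g−p) = 3/2·(-10,5) = (-15.0000,7.5000)
o1: d²=260 > ρ²=56 → inactive
o2: d²=65 > ρ²=56 → inactive
o3: d²=25 ≤ ρ²=56; F_rep = 8·(5,0)/25² = (0.0640,0.0000)
o4: d²=481 > ρ²=56 → inactive
F = F_att + ΣF_rep = (-14.9360,7.5000)
Δp = p'−p = (-2.9872,1.5000); α = Δx/Fx = (-1867/625) / (-1867/125) = 1/5
check: Δy/Fy = (3/2) / (15/2) = 1/5 ✓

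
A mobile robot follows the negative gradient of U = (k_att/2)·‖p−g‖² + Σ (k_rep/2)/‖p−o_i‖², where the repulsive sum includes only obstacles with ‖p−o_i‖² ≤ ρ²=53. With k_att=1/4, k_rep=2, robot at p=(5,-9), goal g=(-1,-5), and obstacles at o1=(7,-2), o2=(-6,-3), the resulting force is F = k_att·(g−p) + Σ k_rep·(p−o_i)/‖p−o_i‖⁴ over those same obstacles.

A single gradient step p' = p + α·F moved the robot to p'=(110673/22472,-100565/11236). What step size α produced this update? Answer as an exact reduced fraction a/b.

α = 1/20

F_att = 1/4·(g−p) = 1/4·(-6,4) = (-1.5000,1.0000)
o1: d²=53 ≤ ρ²=53; F_rep = 2·(-2,-7)/53² = (-0.0014,-0.0050)
o2: d²=157 > ρ²=53 → inactive
F = F_att + ΣF_rep = (-1.5014,0.9950)
Δp = p'−p = (-0.0751,0.0498); α = Δx/Fx = (-1687/22472) / (-8435/5618) = 1/20
check: Δy/Fy = (559/11236) / (2795/2809) = 1/20 ✓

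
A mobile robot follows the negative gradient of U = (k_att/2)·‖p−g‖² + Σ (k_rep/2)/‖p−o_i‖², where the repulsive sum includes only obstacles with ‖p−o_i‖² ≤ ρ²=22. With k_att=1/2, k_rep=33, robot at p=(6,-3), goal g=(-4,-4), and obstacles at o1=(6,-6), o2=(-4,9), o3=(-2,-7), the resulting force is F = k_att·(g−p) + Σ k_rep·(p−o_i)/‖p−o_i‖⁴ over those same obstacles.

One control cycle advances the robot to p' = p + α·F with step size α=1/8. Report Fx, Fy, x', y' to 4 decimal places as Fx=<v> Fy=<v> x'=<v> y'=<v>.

F_att = 1/2·(g−p) = 1/2·(-10,-1) = (-5.0000,-0.5000)
o1: d²=9 ≤ ρ²=22; F_rep = 33·(0,3)/9² = (0.0000,1.2222)
o2: d²=244 > ρ²=22 → inactive
o3: d²=80 > ρ²=22 → inactive
F = F_att + ΣF_rep = (-5.0000,0.7222)
p' = p + 1/8·F = (5.3750,-2.9097)

Fx=-5.0000 Fy=0.7222 x'=5.3750 y'=-2.9097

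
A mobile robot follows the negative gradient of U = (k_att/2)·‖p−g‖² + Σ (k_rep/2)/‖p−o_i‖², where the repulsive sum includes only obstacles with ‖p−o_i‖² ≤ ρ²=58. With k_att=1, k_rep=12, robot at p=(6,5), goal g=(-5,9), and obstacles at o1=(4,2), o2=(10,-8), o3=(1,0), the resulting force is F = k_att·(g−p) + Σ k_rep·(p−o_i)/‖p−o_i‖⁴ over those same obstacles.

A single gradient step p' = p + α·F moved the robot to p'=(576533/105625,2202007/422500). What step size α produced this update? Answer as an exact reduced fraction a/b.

F_att = 1·(g−p) = 1·(-11,4) = (-11.0000,4.0000)
o1: d²=13 ≤ ρ²=58; F_rep = 12·(2,3)/13² = (0.1420,0.2130)
o2: d²=185 > ρ²=58 → inactive
o3: d²=50 ≤ ρ²=58; F_rep = 12·(5,5)/50² = (0.0240,0.0240)
F = F_att + ΣF_rep = (-10.8340,4.2370)
Δp = p'−p = (-0.5417,0.2119); α = Δx/Fx = (-57217/105625) / (-228868/21125) = 1/20
check: Δy/Fy = (89507/422500) / (89507/21125) = 1/20 ✓

α = 1/20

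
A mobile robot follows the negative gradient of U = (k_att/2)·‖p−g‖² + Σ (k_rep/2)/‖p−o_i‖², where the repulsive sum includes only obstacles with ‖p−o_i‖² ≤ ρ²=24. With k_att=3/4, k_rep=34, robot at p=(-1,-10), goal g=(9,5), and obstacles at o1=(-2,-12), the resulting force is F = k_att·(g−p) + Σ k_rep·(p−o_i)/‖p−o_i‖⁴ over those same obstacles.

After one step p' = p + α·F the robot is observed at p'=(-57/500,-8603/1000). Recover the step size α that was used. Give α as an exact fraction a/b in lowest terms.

α = 1/10

F_att = 3/4·(g−p) = 3/4·(10,15) = (7.5000,11.2500)
o1: d²=5 ≤ ρ²=24; F_rep = 34·(1,2)/5² = (1.3600,2.7200)
F = F_att + ΣF_rep = (8.8600,13.9700)
Δp = p'−p = (0.8860,1.3970); α = Δx/Fx = (443/500) / (443/50) = 1/10
check: Δy/Fy = (1397/1000) / (1397/100) = 1/10 ✓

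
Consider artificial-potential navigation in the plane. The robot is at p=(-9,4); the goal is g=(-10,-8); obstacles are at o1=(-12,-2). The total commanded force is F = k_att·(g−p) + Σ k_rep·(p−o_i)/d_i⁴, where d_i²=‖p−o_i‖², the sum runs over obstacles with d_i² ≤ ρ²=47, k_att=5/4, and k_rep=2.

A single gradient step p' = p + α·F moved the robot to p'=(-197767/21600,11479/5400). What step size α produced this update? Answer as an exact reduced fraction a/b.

F_att = 5/4·(g−p) = 5/4·(-1,-12) = (-1.2500,-15.0000)
o1: d²=45 ≤ ρ²=47; F_rep = 2·(3,6)/45² = (0.0030,0.0059)
F = F_att + ΣF_rep = (-1.2470,-14.9941)
Δp = p'−p = (-0.1559,-1.8743); α = Δx/Fx = (-3367/21600) / (-3367/2700) = 1/8
check: Δy/Fy = (-10121/5400) / (-10121/675) = 1/8 ✓

α = 1/8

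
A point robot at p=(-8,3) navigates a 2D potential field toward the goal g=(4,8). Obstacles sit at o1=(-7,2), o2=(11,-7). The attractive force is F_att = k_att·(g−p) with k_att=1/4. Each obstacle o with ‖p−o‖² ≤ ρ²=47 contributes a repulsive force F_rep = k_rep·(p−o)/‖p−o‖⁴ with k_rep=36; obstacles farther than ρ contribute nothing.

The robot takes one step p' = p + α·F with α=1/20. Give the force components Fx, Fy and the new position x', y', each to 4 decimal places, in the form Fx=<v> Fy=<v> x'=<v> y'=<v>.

F_att = 1/4·(g−p) = 1/4·(12,5) = (3.0000,1.2500)
o1: d²=2 ≤ ρ²=47; F_rep = 36·(-1,1)/2² = (-9.0000,9.0000)
o2: d²=461 > ρ²=47 → inactive
F = F_att + ΣF_rep = (-6.0000,10.2500)
p' = p + 1/20·F = (-8.3000,3.5125)

Fx=-6.0000 Fy=10.2500 x'=-8.3000 y'=3.5125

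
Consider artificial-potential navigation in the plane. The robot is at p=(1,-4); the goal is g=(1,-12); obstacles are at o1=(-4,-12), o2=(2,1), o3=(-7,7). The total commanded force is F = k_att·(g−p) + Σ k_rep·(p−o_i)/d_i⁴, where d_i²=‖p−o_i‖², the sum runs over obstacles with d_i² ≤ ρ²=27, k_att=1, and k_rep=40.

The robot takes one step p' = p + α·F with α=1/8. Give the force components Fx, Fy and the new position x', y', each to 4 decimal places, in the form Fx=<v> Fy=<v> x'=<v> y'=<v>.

Fx=-0.0592 Fy=-8.2959 x'=0.9926 y'=-5.0370

F_att = 1·(g−p) = 1·(0,-8) = (0.0000,-8.0000)
o1: d²=89 > ρ²=27 → inactive
o2: d²=26 ≤ ρ²=27; F_rep = 40·(-1,-5)/26² = (-0.0592,-0.2959)
o3: d²=185 > ρ²=27 → inactive
F = F_att + ΣF_rep = (-0.0592,-8.2959)
p' = p + 1/8·F = (0.9926,-5.0370)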